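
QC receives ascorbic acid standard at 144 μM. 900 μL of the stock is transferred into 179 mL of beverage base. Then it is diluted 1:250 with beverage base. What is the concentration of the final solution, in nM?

2.88 nM

Overall dilution factor = 199.9 × 250 = 5.00 × 10⁴.
144 μM / 5.00 × 10⁴ = 2.88 × 10⁻³ μM = 2.88 nM.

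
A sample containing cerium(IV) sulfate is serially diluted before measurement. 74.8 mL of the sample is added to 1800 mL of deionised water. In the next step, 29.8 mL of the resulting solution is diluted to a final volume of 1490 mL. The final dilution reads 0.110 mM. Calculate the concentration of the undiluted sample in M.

Overall dilution factor = 25.06 × 50 = 1253.
Original = 0.110 mM × 1253 = 138 mM = 0.138 M.

0.138 M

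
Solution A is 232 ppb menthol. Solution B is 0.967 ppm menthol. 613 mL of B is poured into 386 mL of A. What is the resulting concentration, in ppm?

C_B = 0.967 ppm = 967 ppb.
C_mix = (C_A·V_A + C_B·V_B)/(V_A + V_B) = (232×386 + 967×613) / 999.0 = 683 ppb = 0.683 ppm.

0.683 ppm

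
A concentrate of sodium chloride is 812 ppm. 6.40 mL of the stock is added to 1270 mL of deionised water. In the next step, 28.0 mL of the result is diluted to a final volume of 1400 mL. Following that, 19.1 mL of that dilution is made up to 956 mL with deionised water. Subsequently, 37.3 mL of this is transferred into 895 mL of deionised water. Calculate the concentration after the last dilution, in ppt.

65.1 ppt

Overall dilution factor = 199.4 × 50 × 50.05 × 24.99 = 1.25 × 10⁷.
812 ppm / 1.25 × 10⁷ = 6.51 × 10⁻⁵ ppm = 65.1 ppt.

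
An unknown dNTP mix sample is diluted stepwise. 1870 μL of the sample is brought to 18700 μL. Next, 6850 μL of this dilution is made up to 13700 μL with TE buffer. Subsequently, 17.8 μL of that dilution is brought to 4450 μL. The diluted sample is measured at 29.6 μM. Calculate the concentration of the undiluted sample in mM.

Overall dilution factor = 10 × 2 × 250 = 5000.
Original = 29.6 μM × 5000 = 1.48 × 10⁵ μM = 148 mM.

148 mM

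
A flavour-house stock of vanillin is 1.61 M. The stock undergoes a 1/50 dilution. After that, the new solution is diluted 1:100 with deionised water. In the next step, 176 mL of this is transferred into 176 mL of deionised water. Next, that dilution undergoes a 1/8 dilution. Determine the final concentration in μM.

20.1 μM

Overall dilution factor = 50 × 100 × 2 × 8 = 8.00 × 10⁴.
1.61 M / 8.00 × 10⁴ = 2.01 × 10⁻⁵ M = 20.1 μM.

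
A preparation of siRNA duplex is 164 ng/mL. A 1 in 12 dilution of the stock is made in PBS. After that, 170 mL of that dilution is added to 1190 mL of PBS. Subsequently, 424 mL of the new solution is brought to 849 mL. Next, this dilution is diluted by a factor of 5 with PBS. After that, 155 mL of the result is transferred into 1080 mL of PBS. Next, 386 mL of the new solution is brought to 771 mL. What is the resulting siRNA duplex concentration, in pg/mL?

Overall dilution factor = 12 × 8 × 2.002 × 5 × 7.968 × 1.997 = 1.53 × 10⁴.
164 ng/mL / 1.53 × 10⁴ = 0.0107 ng/mL = 10.7 pg/mL.

10.7 pg/mL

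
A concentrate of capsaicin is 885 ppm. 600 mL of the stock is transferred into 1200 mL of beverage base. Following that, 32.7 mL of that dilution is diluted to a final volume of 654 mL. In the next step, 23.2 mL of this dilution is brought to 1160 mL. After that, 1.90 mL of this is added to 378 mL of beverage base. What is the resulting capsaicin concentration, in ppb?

Overall dilution factor = 3 × 20 × 50 × 199.9 = 6.00 × 10⁵.
885 ppm / 6.00 × 10⁵ = 1.48 × 10⁻³ ppm = 1.48 ppb.

1.48 ppb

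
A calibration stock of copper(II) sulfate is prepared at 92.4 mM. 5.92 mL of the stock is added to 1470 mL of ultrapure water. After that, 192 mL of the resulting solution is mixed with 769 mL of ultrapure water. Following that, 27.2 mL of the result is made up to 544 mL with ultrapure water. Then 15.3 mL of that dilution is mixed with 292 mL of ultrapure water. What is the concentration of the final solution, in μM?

Overall dilution factor = 249.3 × 5.005 × 20 × 20.08 = 5.01 × 10⁵.
92.4 mM / 5.01 × 10⁵ = 1.84 × 10⁻⁴ mM = 0.184 μM.

0.184 μM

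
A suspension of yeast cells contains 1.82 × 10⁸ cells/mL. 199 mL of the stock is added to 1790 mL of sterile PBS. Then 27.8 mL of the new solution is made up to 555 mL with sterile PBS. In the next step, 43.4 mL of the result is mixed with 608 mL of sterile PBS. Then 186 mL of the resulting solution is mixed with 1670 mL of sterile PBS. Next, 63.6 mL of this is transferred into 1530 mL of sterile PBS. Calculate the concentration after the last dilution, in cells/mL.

243 cells/mL

Overall dilution factor = 9.995 × 19.96 × 15.01 × 9.978 × 25.06 = 7.49 × 10⁵.
1.82 × 10⁸ cells/mL / 7.49 × 10⁵ = 243 cells/mL.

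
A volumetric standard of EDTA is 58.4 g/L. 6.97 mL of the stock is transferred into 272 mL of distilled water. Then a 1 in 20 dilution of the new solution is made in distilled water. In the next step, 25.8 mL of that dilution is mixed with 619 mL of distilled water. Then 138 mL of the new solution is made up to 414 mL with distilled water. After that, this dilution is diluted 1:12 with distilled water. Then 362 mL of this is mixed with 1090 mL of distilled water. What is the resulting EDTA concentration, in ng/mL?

20.2 ng/mL

Overall dilution factor = 40.02 × 20 × 24.99 × 3 × 12 × 4.011 = 2.89 × 10⁶.
58.4 g/L / 2.89 × 10⁶ = 2.02 × 10⁻⁵ g/L = 20.2 ng/mL.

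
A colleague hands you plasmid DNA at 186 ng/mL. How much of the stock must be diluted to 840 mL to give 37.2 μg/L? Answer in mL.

37.2 μg/L = 37.2 ng/mL.
V₁ = C₂V₂/C₁ = 37.2 × 840 / 186 = 168 mL.

168 mL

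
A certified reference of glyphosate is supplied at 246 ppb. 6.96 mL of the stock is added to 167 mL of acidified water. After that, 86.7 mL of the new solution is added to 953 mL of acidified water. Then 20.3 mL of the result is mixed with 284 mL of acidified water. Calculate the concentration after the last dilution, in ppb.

Overall dilution factor = 24.99 × 11.99 × 14.99 = 4493.
246 ppb / 4493 = 0.0548 ppb.

0.0548 ppb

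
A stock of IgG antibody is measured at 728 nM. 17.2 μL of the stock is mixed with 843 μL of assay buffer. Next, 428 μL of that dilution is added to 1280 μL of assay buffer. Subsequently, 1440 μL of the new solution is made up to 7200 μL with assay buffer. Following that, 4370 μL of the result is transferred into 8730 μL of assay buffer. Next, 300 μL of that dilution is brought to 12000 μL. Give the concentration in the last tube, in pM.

Overall dilution factor = 50.01 × 3.991 × 5 × 2.998 × 40 = 1.20 × 10⁵.
728 nM / 1.20 × 10⁵ = 6.08 × 10⁻³ nM = 6.08 pM.

6.08 pM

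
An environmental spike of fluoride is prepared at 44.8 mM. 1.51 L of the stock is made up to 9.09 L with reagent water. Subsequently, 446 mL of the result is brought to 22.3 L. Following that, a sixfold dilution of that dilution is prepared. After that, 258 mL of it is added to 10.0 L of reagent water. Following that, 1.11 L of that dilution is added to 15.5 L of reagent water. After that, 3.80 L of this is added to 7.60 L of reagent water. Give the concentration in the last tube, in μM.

0.0139 μM

Overall dilution factor = 6.020 × 50 × 6 × 39.76 × 14.96 × 3 = 3.22 × 10⁶.
44.8 mM / 3.22 × 10⁶ = 1.39 × 10⁻⁵ mM = 0.0139 μM.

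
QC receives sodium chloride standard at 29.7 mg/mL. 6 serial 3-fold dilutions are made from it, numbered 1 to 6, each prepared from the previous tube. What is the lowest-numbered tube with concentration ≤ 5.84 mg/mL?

tube 2

Tube n has concentration 29.7 mg/mL / 3ⁿ.
Need 3ⁿ ≥ 29.7 mg/mL / 5.84 mg/mL = 5.09, so n ≥ 1.48.
First such tube: n = 2.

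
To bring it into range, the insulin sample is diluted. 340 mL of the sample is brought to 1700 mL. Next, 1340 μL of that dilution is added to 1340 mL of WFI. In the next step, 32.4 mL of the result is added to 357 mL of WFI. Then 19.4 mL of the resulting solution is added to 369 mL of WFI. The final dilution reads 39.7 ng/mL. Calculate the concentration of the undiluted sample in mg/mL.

47.8 mg/mL

Overall dilution factor = 5 × 1001 × 12.02 × 20.02 = 1.20 × 10⁶.
Original = 39.7 ng/mL × 1.20 × 10⁶ = 4.78 × 10⁷ ng/mL = 47.8 mg/mL.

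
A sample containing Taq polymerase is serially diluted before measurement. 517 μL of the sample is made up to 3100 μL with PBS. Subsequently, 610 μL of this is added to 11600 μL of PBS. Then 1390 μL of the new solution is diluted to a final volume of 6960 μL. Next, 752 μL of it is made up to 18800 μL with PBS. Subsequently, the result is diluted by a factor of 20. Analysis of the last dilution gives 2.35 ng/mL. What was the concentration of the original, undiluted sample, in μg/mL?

706 μg/mL

Overall dilution factor = 5.996 × 20.02 × 5.007 × 25 × 20 = 3.00 × 10⁵.
Original = 2.35 ng/mL × 3.00 × 10⁵ = 7.06 × 10⁵ ng/mL = 706 μg/mL.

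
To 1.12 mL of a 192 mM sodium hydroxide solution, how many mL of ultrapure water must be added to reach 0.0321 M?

5.58 mL

0.0321 M = 32.1 mM.
V₂ = C₁V₁/C₂ = 192 × 1.12 / 32.1 = 6.70 mL.
Diluent to add = V₂ − V₁ = 6.70 − 1.12 = 5.58 mL.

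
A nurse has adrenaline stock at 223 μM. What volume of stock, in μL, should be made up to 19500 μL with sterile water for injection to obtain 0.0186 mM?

0.0186 mM = 18.6 μM.
V₁ = C₂V₂/C₁ = 18.6 × 19500 / 223 = 1626 μL.

1630 μL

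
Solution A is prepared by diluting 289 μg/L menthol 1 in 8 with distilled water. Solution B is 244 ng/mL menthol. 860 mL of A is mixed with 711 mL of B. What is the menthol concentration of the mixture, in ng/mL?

130 ng/mL

C_A = 289 μg/L / 8 = 36.1 μg/L.
C_B = 244 ng/mL = 244 μg/L.
C_mix = (C_A·V_A + C_B·V_B)/(V_A + V_B) = (36.1×860 + 244×711) / 1571 = 130 μg/L = 130 ng/mL.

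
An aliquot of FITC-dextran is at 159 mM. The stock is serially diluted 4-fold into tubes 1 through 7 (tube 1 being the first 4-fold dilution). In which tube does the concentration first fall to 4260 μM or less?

tube 3

Tube n has concentration 159 mM / 4ⁿ.
Need 4ⁿ ≥ 159 mM / 4260 μM = 37.3, so n ≥ 2.61.
First such tube: n = 3.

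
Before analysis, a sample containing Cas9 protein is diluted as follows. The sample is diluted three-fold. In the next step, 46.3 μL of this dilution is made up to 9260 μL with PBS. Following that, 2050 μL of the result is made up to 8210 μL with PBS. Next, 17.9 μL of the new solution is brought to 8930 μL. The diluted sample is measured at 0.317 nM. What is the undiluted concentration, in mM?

0.380 mM

Overall dilution factor = 3 × 200 × 4.005 × 498.9 = 1.20 × 10⁶.
Original = 0.317 nM × 1.20 × 10⁶ = 3.80 × 10⁵ nM = 0.380 mM.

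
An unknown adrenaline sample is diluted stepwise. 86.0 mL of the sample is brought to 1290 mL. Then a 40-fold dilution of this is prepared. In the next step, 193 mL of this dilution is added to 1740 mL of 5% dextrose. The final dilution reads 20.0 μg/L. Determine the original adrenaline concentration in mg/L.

Overall dilution factor = 15 × 40 × 10.02 = 6009.
Original = 20.0 μg/L × 6009 = 1.20 × 10⁵ μg/L = 120 mg/L.

120 mg/L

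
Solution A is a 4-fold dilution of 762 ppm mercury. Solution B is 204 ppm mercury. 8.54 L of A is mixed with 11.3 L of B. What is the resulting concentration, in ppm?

198 ppm

C_A = 762 ppm / 4 = 190 ppm.
C_mix = (C_A·V_A + C_B·V_B)/(V_A + V_B) = (190×8.54 + 204×11.3) / 19.84 = 198 ppm.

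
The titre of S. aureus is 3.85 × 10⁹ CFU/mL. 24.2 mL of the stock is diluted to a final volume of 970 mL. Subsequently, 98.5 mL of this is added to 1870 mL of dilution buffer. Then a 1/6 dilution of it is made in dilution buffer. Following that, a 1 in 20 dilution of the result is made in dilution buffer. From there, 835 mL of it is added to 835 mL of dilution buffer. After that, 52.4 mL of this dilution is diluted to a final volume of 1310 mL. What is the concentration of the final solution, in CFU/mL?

801 CFU/mL

Overall dilution factor = 40.08 × 19.98 × 6 × 20 × 2 × 25 = 4.81 × 10⁶.
3.85 × 10⁹ CFU/mL / 4.81 × 10⁶ = 801 CFU/mL.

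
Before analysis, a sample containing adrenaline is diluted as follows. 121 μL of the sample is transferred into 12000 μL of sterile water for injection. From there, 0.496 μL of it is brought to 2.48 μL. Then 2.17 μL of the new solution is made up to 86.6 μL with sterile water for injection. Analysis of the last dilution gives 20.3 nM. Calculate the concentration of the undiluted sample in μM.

406 μM

Overall dilution factor = 100.2 × 5 × 39.91 = 2.00 × 10⁴.
Original = 20.3 nM × 2.00 × 10⁴ = 4.06 × 10⁵ nM = 406 μM.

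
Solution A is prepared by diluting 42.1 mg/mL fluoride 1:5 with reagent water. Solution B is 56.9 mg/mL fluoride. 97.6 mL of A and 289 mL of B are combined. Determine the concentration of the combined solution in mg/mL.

C_A = 42.1 mg/mL / 5 = 8.42 mg/mL.
C_mix = (C_A·V_A + C_B·V_B)/(V_A + V_B) = (8.42×97.6 + 56.9×289) / 386.6 = 44.7 mg/mL.

44.7 mg/mL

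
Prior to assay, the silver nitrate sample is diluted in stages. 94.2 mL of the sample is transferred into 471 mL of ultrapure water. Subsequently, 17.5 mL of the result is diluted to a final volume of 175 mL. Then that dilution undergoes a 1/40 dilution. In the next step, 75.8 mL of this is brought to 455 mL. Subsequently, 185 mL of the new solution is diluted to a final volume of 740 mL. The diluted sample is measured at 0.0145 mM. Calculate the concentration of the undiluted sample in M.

0.836 M

Overall dilution factor = 6 × 10 × 40 × 6.003 × 4 = 5.76 × 10⁴.
Original = 0.0145 mM × 5.76 × 10⁴ = 836 mM = 0.836 M.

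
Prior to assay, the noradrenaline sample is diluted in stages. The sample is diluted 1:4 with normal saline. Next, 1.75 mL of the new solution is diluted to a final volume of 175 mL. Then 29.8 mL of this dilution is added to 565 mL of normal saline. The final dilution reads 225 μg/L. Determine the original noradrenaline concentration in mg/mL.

Overall dilution factor = 4 × 100 × 19.96 = 7984.
Original = 225 μg/L × 7984 = 1.80 × 10⁶ μg/L = 1.80 mg/mL.

1.80 mg/mL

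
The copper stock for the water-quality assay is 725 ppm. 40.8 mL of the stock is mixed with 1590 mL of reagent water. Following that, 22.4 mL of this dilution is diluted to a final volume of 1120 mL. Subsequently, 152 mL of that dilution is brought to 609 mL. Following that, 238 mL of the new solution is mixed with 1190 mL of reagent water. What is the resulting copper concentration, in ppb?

Overall dilution factor = 39.97 × 50 × 4.007 × 6 = 4.80 × 10⁴.
725 ppm / 4.80 × 10⁴ = 0.0151 ppm = 15.1 ppb.

15.1 ppb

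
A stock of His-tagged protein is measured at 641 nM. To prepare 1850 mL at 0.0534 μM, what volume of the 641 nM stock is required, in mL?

154 mL

0.0534 μM = 53.4 nM.
V₁ = C₂V₂/C₁ = 53.4 × 1850 / 641 = 154 mL.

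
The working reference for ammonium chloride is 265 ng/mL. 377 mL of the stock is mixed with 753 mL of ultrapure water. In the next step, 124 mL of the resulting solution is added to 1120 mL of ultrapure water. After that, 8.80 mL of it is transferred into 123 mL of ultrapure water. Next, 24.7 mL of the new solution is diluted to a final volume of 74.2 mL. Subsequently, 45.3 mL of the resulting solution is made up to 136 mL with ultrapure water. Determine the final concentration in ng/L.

65.2 ng/L

Overall dilution factor = 2.997 × 10.03 × 14.98 × 3.004 × 3.002 = 4062.
265 ng/mL / 4062 = 0.0652 ng/mL = 65.2 ng/L.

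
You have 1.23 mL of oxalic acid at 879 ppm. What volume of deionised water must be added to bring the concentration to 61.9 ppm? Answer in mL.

16.2 mL

V₂ = C₁V₁/C₂ = 879 × 1.23 / 61.9 = 17.5 mL.
Diluent to add = V₂ − V₁ = 17.5 − 1.23 = 16.2 mL.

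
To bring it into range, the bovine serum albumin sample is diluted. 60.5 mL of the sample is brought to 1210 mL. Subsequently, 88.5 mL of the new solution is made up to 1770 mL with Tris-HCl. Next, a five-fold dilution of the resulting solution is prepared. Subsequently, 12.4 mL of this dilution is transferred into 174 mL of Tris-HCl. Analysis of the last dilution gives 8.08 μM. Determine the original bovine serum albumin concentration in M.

0.243 M

Overall dilution factor = 20 × 20 × 5 × 15.03 = 3.01 × 10⁴.
Original = 8.08 μM × 3.01 × 10⁴ = 2.43 × 10⁵ μM = 0.243 M.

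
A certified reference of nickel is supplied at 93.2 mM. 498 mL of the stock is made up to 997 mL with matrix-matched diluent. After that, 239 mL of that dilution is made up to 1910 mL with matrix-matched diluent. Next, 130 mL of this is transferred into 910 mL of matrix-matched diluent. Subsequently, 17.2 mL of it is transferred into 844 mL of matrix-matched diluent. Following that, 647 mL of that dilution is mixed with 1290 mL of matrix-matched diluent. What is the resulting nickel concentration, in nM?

4860 nM

Overall dilution factor = 2.002 × 7.992 × 8 × 50.07 × 2.994 = 1.92 × 10⁴.
93.2 mM / 1.92 × 10⁴ = 4.86 × 10⁻³ mM = 4860 nM.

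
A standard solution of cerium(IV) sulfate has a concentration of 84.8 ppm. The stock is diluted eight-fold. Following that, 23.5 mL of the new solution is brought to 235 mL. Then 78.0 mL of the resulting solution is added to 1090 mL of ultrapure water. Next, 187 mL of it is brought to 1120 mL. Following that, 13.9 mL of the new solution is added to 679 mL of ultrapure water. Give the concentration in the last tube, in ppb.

Overall dilution factor = 8 × 10 × 14.97 × 5.989 × 49.85 = 3.58 × 10⁵.
84.8 ppm / 3.58 × 10⁵ = 2.37 × 10⁻⁴ ppm = 0.237 ppb.

0.237 ppb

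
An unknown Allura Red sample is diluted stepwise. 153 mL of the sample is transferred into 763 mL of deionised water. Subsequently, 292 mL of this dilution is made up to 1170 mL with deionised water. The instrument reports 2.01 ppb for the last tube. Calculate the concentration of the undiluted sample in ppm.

Overall dilution factor = 5.987 × 4.007 = 24.0.
Original = 2.01 ppb × 24.0 = 48.2 ppb = 0.0482 ppm.

0.0482 ppm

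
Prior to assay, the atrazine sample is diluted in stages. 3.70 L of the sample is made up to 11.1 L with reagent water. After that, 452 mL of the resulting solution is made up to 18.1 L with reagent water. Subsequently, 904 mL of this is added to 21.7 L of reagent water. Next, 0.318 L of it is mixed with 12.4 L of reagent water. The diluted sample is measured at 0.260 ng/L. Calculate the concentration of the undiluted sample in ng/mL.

31.2 ng/mL

Overall dilution factor = 3 × 40.04 × 25.00 × 39.99 = 1.20 × 10⁵.
Original = 0.260 ng/L × 1.20 × 10⁵ = 3.12 × 10⁴ ng/L = 31.2 ng/mL.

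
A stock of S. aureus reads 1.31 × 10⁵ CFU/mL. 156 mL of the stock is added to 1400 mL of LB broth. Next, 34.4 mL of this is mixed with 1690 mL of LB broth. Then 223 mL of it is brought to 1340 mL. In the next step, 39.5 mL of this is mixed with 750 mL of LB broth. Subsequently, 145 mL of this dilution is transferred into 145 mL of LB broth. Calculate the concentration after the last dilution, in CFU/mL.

1.09 CFU/mL

Overall dilution factor = 9.974 × 50.13 × 6.009 × 19.99 × 2 = 1.20 × 10⁵.
1.31 × 10⁵ CFU/mL / 1.20 × 10⁵ = 1.09 CFU/mL.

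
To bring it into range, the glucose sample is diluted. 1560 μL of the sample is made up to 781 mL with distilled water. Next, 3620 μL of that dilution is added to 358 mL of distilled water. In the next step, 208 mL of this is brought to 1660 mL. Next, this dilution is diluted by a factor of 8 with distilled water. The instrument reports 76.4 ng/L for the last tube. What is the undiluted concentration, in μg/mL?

Overall dilution factor = 500.6 × 99.90 × 7.981 × 8 = 3.19 × 10⁶.
Original = 76.4 ng/L × 3.19 × 10⁶ = 2.44 × 10⁸ ng/L = 244 μg/mL.

244 μg/mL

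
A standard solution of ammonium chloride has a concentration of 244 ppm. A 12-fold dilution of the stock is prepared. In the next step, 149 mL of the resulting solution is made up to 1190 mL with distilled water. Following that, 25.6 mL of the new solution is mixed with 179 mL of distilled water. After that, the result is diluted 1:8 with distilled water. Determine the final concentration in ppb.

Overall dilution factor = 12 × 7.987 × 7.992 × 8 = 6128.
244 ppm / 6128 = 0.0398 ppm = 39.8 ppb.

39.8 ppb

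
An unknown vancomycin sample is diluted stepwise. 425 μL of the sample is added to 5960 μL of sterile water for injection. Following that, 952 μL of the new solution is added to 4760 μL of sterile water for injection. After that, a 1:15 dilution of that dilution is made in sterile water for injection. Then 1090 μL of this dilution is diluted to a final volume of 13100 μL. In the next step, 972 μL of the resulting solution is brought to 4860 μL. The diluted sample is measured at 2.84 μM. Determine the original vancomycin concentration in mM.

Overall dilution factor = 15.02 × 6 × 15 × 12.02 × 5 = 8.13 × 10⁴.
Original = 2.84 μM × 8.13 × 10⁴ = 2.31 × 10⁵ μM = 231 mM.

231 mM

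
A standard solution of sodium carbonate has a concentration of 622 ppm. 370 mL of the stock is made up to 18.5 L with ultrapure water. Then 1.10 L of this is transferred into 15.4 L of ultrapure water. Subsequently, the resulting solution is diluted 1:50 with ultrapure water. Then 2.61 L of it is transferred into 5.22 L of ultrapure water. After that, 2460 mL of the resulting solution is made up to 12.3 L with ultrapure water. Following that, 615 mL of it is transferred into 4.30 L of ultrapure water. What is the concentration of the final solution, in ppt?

138 ppt

Overall dilution factor = 50 × 15 × 50 × 3 × 5 × 7.992 = 4.50 × 10⁶.
622 ppm / 4.50 × 10⁶ = 1.38 × 10⁻⁴ ppm = 138 ppt.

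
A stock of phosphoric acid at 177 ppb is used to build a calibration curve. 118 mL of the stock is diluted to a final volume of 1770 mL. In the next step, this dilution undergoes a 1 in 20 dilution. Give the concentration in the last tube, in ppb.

Overall dilution factor = 15 × 20 = 300.
177 ppb / 300 = 0.590 ppb.

0.590 ppb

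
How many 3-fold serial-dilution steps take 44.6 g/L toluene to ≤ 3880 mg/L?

3

Need 3ⁿ ≥ 11.5, so n ≥ log(11.5)/log(3) = 2.22.
Minimum whole steps: n = 3.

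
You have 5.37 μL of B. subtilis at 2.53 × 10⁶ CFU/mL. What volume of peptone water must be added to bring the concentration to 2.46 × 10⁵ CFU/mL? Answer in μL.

49.9 μL

V₂ = C₁V₁/C₂ = 2.53 × 10⁶ × 5.37 / 2.46 × 10⁵ = 55.2 μL.
Diluent to add = V₂ − V₁ = 55.2 − 5.37 = 49.9 μL.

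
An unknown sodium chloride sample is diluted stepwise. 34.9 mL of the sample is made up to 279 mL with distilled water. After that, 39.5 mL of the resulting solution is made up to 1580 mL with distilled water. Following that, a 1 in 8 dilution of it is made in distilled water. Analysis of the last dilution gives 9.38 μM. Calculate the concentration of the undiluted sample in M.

Overall dilution factor = 7.994 × 40 × 8 = 2558.
Original = 9.38 μM × 2558 = 2.40 × 10⁴ μM = 0.0240 M.

0.0240 M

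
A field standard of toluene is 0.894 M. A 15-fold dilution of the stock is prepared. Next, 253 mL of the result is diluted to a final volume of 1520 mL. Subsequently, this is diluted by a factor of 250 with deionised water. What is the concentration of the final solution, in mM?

Overall dilution factor = 15 × 6.008 × 250 = 2.25 × 10⁴.
0.894 M / 2.25 × 10⁴ = 3.97 × 10⁻⁵ M = 0.0397 mM.

0.0397 mM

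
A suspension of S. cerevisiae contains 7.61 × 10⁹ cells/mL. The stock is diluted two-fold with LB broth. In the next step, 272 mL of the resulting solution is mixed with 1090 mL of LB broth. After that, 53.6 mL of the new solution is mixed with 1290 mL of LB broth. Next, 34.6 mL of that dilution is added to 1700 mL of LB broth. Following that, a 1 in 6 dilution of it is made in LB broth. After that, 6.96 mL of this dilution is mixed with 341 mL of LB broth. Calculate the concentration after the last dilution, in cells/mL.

2020 cells/mL

Overall dilution factor = 2 × 5.007 × 25.07 × 50.13 × 6 × 49.99 = 3.78 × 10⁶.
7.61 × 10⁹ cells/mL / 3.78 × 10⁶ = 2020 cells/mL.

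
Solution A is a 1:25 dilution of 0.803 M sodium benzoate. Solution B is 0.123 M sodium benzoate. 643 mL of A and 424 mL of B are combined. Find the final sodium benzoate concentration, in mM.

C_A = 0.803 M / 25 = 0.0321 M.
C_mix = (C_A·V_A + C_B·V_B)/(V_A + V_B) = (0.0321×643 + 0.123×424) / 1067 = 0.0682 M = 68.2 mM.

68.2 mM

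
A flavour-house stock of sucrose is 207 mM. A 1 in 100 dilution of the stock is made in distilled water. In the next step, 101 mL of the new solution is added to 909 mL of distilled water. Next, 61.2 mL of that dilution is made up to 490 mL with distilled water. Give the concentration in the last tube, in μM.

25.9 μM

Overall dilution factor = 100 × 10 × 8.007 = 8007.
207 mM / 8007 = 0.0259 mM = 25.9 μM.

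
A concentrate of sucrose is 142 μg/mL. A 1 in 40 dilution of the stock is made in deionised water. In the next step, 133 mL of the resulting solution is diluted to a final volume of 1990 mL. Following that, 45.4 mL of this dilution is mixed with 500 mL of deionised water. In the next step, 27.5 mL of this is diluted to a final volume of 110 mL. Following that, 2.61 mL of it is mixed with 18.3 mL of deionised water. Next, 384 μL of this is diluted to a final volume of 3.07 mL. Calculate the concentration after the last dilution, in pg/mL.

Overall dilution factor = 40 × 14.96 × 12.01 × 4 × 8.011 × 7.995 = 1.84 × 10⁶.
142 μg/mL / 1.84 × 10⁶ = 7.71 × 10⁻⁵ μg/mL = 77.1 pg/mL.

77.1 pg/mL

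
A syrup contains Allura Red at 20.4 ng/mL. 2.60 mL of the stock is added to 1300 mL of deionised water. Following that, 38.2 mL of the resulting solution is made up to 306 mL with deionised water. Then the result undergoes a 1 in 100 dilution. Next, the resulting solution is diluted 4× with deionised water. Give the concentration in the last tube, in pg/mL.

Overall dilution factor = 501 × 8.010 × 100 × 4 = 1.61 × 10⁶.
20.4 ng/mL / 1.61 × 10⁶ = 1.27 × 10⁻⁵ ng/mL = 0.0127 pg/mL.

0.0127 pg/mL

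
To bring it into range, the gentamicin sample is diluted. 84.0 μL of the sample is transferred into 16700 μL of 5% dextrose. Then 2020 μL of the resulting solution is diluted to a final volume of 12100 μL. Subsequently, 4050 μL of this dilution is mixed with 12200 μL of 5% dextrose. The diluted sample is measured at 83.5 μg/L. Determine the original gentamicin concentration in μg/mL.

401 μg/mL

Overall dilution factor = 199.8 × 5.990 × 4.012 = 4802.
Original = 83.5 μg/L × 4802 = 4.01 × 10⁵ μg/L = 401 μg/mL.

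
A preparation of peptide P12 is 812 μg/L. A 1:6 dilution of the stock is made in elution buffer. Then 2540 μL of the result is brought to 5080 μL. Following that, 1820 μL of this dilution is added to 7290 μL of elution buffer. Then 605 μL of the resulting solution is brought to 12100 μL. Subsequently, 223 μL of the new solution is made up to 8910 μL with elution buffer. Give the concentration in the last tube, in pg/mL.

Overall dilution factor = 6 × 2 × 5.005 × 20 × 39.96 = 4.80 × 10⁴.
812 μg/L / 4.80 × 10⁴ = 0.0169 μg/L = 16.9 pg/mL.

16.9 pg/mL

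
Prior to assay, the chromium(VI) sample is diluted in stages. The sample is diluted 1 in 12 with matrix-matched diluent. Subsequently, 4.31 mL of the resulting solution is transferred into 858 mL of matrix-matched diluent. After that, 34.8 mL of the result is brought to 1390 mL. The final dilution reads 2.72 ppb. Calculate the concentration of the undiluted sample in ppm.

Overall dilution factor = 12 × 200.1 × 39.94 = 9.59 × 10⁴.
Original = 2.72 ppb × 9.59 × 10⁴ = 2.61 × 10⁵ ppb = 261 ppm.

261 ppm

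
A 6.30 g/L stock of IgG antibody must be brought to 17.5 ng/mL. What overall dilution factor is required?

3.60 × 10⁵

Factor = C₀/C_target = 6.30 g/L / 17.5 ng/mL = 3.60 × 10⁵.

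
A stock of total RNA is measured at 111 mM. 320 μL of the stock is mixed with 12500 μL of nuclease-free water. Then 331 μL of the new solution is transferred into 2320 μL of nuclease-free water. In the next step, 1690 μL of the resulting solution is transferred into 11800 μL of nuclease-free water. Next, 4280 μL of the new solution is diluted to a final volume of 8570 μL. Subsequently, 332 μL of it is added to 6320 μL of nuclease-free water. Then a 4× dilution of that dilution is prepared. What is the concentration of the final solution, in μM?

Overall dilution factor = 40.06 × 8.009 × 7.982 × 2.002 × 20.04 × 4 = 4.11 × 10⁵.
111 mM / 4.11 × 10⁵ = 2.70 × 10⁻⁴ mM = 0.270 μM.

0.270 μM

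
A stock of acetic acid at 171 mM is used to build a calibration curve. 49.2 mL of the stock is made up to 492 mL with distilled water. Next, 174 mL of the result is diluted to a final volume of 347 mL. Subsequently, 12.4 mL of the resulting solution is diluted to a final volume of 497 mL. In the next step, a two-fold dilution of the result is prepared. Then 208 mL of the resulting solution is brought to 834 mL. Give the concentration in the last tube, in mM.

0.0267 mM

Overall dilution factor = 10 × 1.994 × 40.08 × 2 × 4.010 = 6410.
171 mM / 6410 = 0.0267 mM.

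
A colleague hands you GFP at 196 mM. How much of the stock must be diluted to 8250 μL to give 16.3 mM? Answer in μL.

V₁ = C₂V₂/C₁ = 16.3 × 8250 / 196 = 686 μL.

686 μL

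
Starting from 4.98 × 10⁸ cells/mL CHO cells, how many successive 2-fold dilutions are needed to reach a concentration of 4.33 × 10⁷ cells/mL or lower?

Need 2ⁿ ≥ 11.5, so n ≥ log(11.5)/log(2) = 3.52.
Minimum whole steps: n = 4.

4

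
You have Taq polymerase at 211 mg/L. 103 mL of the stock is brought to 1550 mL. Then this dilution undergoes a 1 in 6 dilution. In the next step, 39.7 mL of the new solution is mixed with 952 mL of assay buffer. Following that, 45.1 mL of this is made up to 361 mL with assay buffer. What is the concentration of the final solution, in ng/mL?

Overall dilution factor = 15.05 × 6 × 24.98 × 8.004 = 1.81 × 10⁴.
211 mg/L / 1.81 × 10⁴ = 0.0117 mg/L = 11.7 ng/mL.

11.7 ng/mL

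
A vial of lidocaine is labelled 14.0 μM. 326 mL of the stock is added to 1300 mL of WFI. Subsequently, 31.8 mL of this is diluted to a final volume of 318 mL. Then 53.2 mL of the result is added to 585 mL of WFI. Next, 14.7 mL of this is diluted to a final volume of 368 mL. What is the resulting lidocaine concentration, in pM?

935 pM

Overall dilution factor = 4.988 × 10 × 12.00 × 25.03 = 1.50 × 10⁴.
14.0 μM / 1.50 × 10⁴ = 9.35 × 10⁻⁴ μM = 935 pM.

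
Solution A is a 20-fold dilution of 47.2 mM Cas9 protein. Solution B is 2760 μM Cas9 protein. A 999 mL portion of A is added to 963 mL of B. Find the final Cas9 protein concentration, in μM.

2560 μM

C_A = 47.2 mM / 20 = 2.36 mM.
C_B = 2760 μM = 2.76 mM.
C_mix = (C_A·V_A + C_B·V_B)/(V_A + V_B) = (2.36×999 + 2.76×963) / 1962 = 2.56 mM = 2560 μM.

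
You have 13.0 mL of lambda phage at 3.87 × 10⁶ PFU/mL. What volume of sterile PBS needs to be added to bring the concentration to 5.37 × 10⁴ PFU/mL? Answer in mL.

924 mL

V₂ = C₁V₁/C₂ = 3.87 × 10⁶ × 13.0 / 5.37 × 10⁴ = 937 mL.
Diluent to add = V₂ − V₁ = 937 − 13.0 = 924 mL.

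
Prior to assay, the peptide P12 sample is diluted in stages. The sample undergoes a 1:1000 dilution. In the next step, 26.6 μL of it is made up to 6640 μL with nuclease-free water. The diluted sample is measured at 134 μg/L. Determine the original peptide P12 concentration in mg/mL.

33.4 mg/mL

Overall dilution factor = 1000 × 249.6 = 2.50 × 10⁵.
Original = 134 μg/L × 2.50 × 10⁵ = 3.34 × 10⁷ μg/L = 33.4 mg/mL.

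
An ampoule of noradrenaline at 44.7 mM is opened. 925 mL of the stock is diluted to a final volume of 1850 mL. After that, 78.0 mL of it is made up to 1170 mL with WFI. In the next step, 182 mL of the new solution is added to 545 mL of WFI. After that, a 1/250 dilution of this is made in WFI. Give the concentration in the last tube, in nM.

Overall dilution factor = 2 × 15 × 3.995 × 250 = 3.00 × 10⁴.
44.7 mM / 3.00 × 10⁴ = 1.49 × 10⁻³ mM = 1490 nM.

1490 nM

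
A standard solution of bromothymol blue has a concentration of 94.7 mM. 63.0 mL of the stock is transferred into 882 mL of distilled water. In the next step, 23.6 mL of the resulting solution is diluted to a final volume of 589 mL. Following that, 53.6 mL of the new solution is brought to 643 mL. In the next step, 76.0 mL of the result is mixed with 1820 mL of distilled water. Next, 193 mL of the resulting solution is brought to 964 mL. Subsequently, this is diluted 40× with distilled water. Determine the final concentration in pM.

4230 pM

Overall dilution factor = 15 × 24.96 × 12.00 × 24.95 × 4.995 × 40 = 2.24 × 10⁷.
94.7 mM / 2.24 × 10⁷ = 4.23 × 10⁻⁶ mM = 4230 pM.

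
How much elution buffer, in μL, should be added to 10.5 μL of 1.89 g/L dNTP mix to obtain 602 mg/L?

22.5 μL

602 mg/L = 0.602 g/L.
V₂ = C₁V₁/C₂ = 1.89 × 10.5 / 0.602 = 33.0 μL.
Diluent to add = V₂ − V₁ = 33.0 − 10.5 = 22.5 μL.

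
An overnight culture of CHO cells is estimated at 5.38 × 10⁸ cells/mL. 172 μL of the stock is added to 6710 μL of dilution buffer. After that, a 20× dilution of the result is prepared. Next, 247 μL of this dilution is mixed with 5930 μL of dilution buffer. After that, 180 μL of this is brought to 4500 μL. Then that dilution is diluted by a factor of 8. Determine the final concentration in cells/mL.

134 cells/mL

Overall dilution factor = 40.01 × 20 × 25.01 × 25 × 8 = 4.00 × 10⁶.
5.38 × 10⁸ cells/mL / 4.00 × 10⁶ = 134 cells/mL.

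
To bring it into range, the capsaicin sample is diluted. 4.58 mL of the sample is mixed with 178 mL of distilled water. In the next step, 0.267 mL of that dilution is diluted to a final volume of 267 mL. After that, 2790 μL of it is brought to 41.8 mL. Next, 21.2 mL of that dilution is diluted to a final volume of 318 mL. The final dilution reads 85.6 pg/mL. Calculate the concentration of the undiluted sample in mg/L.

767 mg/L

Overall dilution factor = 39.86 × 1000 × 14.98 × 15 = 8.96 × 10⁶.
Original = 85.6 pg/mL × 8.96 × 10⁶ = 7.67 × 10⁸ pg/mL = 767 mg/L.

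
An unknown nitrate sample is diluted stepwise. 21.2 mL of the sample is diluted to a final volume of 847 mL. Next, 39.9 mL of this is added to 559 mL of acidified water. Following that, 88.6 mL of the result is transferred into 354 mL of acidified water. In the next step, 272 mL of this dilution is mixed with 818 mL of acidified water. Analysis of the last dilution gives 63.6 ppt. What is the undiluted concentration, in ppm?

Overall dilution factor = 39.95 × 15.01 × 4.995 × 4.007 = 1.20 × 10⁴.
Original = 63.6 ppt × 1.20 × 10⁴ = 7.64 × 10⁵ ppt = 0.764 ppm.

0.764 ppm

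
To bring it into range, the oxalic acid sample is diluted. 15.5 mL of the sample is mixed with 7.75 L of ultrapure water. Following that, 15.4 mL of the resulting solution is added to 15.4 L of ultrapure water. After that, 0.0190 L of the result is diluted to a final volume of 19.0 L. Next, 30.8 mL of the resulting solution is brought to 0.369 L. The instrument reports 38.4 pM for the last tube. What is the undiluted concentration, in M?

Overall dilution factor = 501 × 1001 × 1000 × 11.98 = 6.01 × 10⁹.
Original = 38.4 pM × 6.01 × 10⁹ = 2.31 × 10¹¹ pM = 0.231 M.

0.231 M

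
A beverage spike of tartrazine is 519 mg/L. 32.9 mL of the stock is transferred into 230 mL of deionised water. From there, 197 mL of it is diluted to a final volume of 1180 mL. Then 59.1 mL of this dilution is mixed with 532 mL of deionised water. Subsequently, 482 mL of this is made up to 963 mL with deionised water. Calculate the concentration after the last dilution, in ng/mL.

543 ng/mL

Overall dilution factor = 7.991 × 5.990 × 10.00 × 1.998 = 956.
519 mg/L / 956 = 0.543 mg/L = 543 ng/mL.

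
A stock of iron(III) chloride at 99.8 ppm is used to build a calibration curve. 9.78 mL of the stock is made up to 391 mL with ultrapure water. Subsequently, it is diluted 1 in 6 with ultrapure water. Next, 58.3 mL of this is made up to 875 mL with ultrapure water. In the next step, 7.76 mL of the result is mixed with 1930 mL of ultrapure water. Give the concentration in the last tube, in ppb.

Overall dilution factor = 39.98 × 6 × 15.01 × 249.7 = 8.99 × 10⁵.
99.8 ppm / 8.99 × 10⁵ = 1.11 × 10⁻⁴ ppm = 0.111 ppb.

0.111 ppb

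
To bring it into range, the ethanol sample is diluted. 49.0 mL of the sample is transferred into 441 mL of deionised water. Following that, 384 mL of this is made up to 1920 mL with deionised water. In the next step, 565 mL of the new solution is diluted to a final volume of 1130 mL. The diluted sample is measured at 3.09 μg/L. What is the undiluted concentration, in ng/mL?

309 ng/mL

Overall dilution factor = 10 × 5 × 2 = 100.
Original = 3.09 μg/L × 100 = 309 μg/L = 309 ng/mL.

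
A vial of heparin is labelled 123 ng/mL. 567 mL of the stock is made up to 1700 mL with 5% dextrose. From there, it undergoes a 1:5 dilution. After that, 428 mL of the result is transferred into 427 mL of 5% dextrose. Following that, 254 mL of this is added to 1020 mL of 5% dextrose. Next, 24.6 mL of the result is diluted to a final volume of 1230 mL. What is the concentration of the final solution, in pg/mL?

16.4 pg/mL

Overall dilution factor = 2.998 × 5 × 1.998 × 5.016 × 50 = 7510.
123 ng/mL / 7510 = 0.0164 ng/mL = 16.4 pg/mL.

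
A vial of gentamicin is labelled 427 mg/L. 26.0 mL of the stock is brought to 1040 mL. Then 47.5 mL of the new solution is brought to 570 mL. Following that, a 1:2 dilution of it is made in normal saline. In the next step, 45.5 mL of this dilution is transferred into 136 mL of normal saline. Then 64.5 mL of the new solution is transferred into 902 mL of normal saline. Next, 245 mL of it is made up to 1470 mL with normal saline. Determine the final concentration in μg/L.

1.24 μg/L

Overall dilution factor = 40 × 12 × 2 × 3.989 × 14.98 × 6 = 3.44 × 10⁵.
427 mg/L / 3.44 × 10⁵ = 1.24 × 10⁻³ mg/L = 1.24 μg/L.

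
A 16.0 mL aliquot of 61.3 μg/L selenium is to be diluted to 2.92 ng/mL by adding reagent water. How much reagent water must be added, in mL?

2.92 ng/mL = 2.92 μg/L.
V₂ = C₁V₁/C₂ = 61.3 × 16.0 / 2.92 = 336 mL.
Diluent to add = V₂ − V₁ = 336 − 16.0 = 320 mL.

320 mL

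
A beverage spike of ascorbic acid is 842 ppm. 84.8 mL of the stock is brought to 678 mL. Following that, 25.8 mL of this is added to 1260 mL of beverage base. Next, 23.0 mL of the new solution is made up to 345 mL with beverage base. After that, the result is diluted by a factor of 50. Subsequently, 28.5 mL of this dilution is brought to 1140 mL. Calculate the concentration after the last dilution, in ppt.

70.4 ppt

Overall dilution factor = 7.995 × 49.84 × 15 × 50 × 40 = 1.20 × 10⁷.
842 ppm / 1.20 × 10⁷ = 7.04 × 10⁻⁵ ppm = 70.4 ppt.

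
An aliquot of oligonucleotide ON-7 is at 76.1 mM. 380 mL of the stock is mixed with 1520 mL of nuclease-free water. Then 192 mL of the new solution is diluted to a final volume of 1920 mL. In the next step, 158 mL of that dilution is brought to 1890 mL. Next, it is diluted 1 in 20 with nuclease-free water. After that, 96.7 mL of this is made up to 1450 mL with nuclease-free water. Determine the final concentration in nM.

Overall dilution factor = 5 × 10 × 11.96 × 20 × 14.99 = 1.79 × 10⁵.
76.1 mM / 1.79 × 10⁵ = 4.24 × 10⁻⁴ mM = 424 nM.

424 nM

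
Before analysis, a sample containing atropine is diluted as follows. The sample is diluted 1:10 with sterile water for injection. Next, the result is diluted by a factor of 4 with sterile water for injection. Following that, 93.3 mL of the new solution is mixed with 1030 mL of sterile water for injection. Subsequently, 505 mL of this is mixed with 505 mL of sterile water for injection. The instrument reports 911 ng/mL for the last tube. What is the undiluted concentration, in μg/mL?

Overall dilution factor = 10 × 4 × 12.04 × 2 = 963.
Original = 911 ng/mL × 963 = 8.77 × 10⁵ ng/mL = 877 μg/mL.

877 μg/mL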